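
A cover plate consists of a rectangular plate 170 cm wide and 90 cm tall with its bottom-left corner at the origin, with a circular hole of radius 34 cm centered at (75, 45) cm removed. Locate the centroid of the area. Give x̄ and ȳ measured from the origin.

x̄ = 88.11 cm, ȳ = 45.00 cm

Part | A | x̄ᵢ | ȳᵢ | A·x̄ᵢ | A·ȳᵢ
plate | 15300.00 | 85.00 | 45.00 | 1300500.00 | 688500.00
hole | -3631.68 | 75.00 | 45.00 | -272376.08 | -163425.65
Σ | 11668.32 |  |  | 1028123.92 | 525074.35
x̄ = 1028123.92 / 11668.32 = 88.11 cm
ȳ = 525074.35 / 11668.32 = 45.00 cm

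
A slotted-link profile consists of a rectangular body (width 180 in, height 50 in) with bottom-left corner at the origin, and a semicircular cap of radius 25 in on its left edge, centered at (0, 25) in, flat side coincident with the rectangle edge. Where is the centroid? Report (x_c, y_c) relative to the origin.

x_c = 80.10 in, y_c = 25.00 in

Part | A | x̄ᵢ | ȳᵢ | A·x̄ᵢ | A·ȳᵢ
rectangular body | 9000.00 | 90.00 | 25.00 | 810000.00 | 225000.00
semicircular end | 981.75 | -10.61 | 25.00 | -10416.67 | 24543.69
Σ | 9981.75 |  |  | 799583.33 | 249543.69
x_c = 799583.33 / 9981.75 = 80.10 in
y_c = 249543.69 / 9981.75 = 25.00 in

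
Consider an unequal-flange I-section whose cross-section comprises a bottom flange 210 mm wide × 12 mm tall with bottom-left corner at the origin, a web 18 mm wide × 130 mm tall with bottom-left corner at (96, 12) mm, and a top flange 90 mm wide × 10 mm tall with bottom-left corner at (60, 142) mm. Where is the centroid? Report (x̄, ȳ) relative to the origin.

x̄ = 105.00 mm, ȳ = 56.88 mm

bottom flange: A = 210 × 12 = 2520.00, centroid at (105.00, 6.00).
web: A = 18 × 130 = 2340.00, centroid at (105.00, 77.00).
top flange: A = 90 × 10 = 900.00, centroid at (105.00, 147.00).
ΣA = 5760.00 mm²
ΣAx̄ = (2520.00)(105.00) + (2340.00)(105.00) + (900.00)(105.00) = 604800.00 mm³
ΣAȳ = (2520.00)(6.00) + (2340.00)(77.00) + (900.00)(147.00) = 327600.00 mm³
x̄ = 604800.00 / 5760.00 = 105.00 mm
ȳ = 327600.00 / 5760.00 = 56.88 mm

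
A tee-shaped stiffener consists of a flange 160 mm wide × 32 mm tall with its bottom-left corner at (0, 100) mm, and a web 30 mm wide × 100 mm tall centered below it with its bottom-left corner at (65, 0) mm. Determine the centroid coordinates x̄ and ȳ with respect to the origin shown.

x̄ = 80.00 mm, ȳ = 91.62 mm

Part | A | x̄ᵢ | ȳᵢ | A·x̄ᵢ | A·ȳᵢ
web | 3000.00 | 80.00 | 50.00 | 240000.00 | 150000.00
flange | 5120.00 | 80.00 | 116.00 | 409600.00 | 593920.00
Σ | 8120.00 |  |  | 649600.00 | 743920.00
x̄ = 649600.00 / 8120.00 = 80.00 mm
ȳ = 743920.00 / 8120.00 = 91.62 mm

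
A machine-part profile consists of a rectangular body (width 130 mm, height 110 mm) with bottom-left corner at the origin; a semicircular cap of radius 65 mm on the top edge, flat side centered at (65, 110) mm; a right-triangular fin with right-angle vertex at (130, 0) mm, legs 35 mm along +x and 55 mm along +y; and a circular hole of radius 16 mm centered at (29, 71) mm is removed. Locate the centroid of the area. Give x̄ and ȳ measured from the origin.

x̄ = 69.87 mm, ȳ = 78.70 mm

rectangular body: A = 130 × 110 = 14300.00, centroid at (65.00, 55.00).
semicircular top: A = ½π·65² = 6636.61, centroid at (65.00, 137.59).
triangular fin: A = ½·35·55 = 962.50, centroid at (141.67, 18.33).
hole: A = −π·16² = -804.25, centroid at (29.00, 71.00).
ΣA = 21094.87 mm², ΣAx̄ = 1473910.92 mm³, ΣAȳ = 1660155.17 mm³.
x̄ = 1473910.92/21094.87 = 69.87 mm; ȳ = 1660155.17/21094.87 = 78.70 mm.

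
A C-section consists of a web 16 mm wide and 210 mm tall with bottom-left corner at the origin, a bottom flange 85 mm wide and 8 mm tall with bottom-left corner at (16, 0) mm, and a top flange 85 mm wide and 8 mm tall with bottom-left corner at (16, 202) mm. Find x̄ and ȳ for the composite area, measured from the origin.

web: A = 16 × 210 = 3360.00, centroid at (8.00, 105.00).
bottom flange: A = 85 × 8 = 680.00, centroid at (58.50, 4.00).
top flange: A = 85 × 8 = 680.00, centroid at (58.50, 206.00).
ΣA = 4720.00 mm²
ΣAx̄ = (3360.00)(8.00) + (680.00)(58.50) + (680.00)(58.50) = 106440.00 mm³
ΣAȳ = (3360.00)(105.00) + (680.00)(4.00) + (680.00)(206.00) = 495600.00 mm³
x̄ = 106440.00 / 4720.00 = 22.55 mm
ȳ = 495600.00 / 4720.00 = 105.00 mm

x̄ = 22.55 mm, ȳ = 105.00 mm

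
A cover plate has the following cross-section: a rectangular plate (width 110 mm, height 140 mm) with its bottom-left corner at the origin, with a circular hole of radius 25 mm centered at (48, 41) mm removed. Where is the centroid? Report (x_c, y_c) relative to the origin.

x_c = 56.02 mm, y_c = 74.24 mm

plate: A = 110 × 140 = 15400.00, centroid at (55.00, 70.00).
hole: A = −π·25² = -1963.50, centroid at (48.00, 41.00).
ΣA = 13436.50 mm²
ΣAx_c = (15400.00)(55.00) + (-1963.50)(48.00) = 752752.22 mm³
ΣAy_c = (15400.00)(70.00) + (-1963.50)(41.00) = 997496.69 mm³
x_c = 752752.22 / 13436.50 = 56.02 mm
y_c = 997496.69 / 13436.50 = 74.24 mm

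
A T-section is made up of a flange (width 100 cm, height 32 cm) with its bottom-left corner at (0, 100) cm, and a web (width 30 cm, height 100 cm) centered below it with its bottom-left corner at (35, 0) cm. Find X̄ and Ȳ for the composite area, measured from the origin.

X̄ = 50.00 cm, Ȳ = 84.06 cm

web: A = 30 × 100 = 3000.00, centroid at (50.00, 50.00).
flange: A = 100 × 32 = 3200.00, centroid at (50.00, 116.00).
ΣA = 6200.00 cm²
ΣAX̄ = (3000.00)(50.00) + (3200.00)(50.00) = 310000.00 cm³
ΣAȲ = (3000.00)(50.00) + (3200.00)(116.00) = 521200.00 cm³
X̄ = 310000.00 / 6200.00 = 50.00 cm
Ȳ = 521200.00 / 6200.00 = 84.06 cm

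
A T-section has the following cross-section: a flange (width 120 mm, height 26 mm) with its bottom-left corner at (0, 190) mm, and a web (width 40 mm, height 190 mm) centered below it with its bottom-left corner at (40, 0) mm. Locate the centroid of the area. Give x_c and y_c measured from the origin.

Part | A | x̄ᵢ | ȳᵢ | A·x̄ᵢ | A·ȳᵢ
web | 7600.00 | 60.00 | 95.00 | 456000.00 | 722000.00
flange | 3120.00 | 60.00 | 203.00 | 187200.00 | 633360.00
Σ | 10720.00 |  |  | 643200.00 | 1355360.00
x_c = 643200.00 / 10720.00 = 60.00 mm
y_c = 1355360.00 / 10720.00 = 126.43 mm

x_c = 60.00 mm, y_c = 126.43 mm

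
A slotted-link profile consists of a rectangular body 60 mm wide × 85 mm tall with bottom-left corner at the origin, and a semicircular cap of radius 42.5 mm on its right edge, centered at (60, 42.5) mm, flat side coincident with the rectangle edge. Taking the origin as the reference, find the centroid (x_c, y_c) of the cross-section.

x_c = 47.17 mm, y_c = 42.50 mm

rectangular body: A = 60 × 85 = 5100.00, centroid at (30.00, 42.50).
semicircular end: A = ½π·42.5² = 2837.25, centroid at (78.04, 42.50).
ΣA = 7937.25 mm²
ΣAx_c = (5100.00)(30.00) + (2837.25)(78.04) = 374412.14 mm³
ΣAy_c = (5100.00)(42.50) + (2837.25)(42.50) = 337333.16 mm³
x_c = 374412.14 / 7937.25 = 47.17 mm
y_c = 337333.16 / 7937.25 = 42.50 mm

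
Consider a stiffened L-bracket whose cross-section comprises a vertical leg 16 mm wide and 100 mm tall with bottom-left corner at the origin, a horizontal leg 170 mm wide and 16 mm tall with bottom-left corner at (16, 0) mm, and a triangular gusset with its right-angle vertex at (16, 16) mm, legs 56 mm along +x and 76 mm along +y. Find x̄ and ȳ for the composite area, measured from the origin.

vertical leg: A = 16 × 100 = 1600.00, centroid at (8.00, 50.00).
horizontal leg: A = 170 × 16 = 2720.00, centroid at (101.00, 8.00).
gusset: A = ½·56·76 = 2128.00, centroid at (34.67, 41.33).
ΣA = 6448.00 mm²
ΣAx̄ = (1600.00)(8.00) + (2720.00)(101.00) + (2128.00)(34.67) = 361290.67 mm³
ΣAȳ = (1600.00)(50.00) + (2720.00)(8.00) + (2128.00)(41.33) = 189717.33 mm³
x̄ = 361290.67 / 6448.00 = 56.03 mm
ȳ = 189717.33 / 6448.00 = 29.42 mm

x̄ = 56.03 mm, ȳ = 29.42 mm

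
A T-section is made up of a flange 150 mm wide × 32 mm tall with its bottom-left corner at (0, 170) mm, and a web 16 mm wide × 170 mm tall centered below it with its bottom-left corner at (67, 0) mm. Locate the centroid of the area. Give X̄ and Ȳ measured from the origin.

X̄ = 75.00 mm, Ȳ = 149.47 mm

web: A = 16 × 170 = 2720.00, centroid at (75.00, 85.00).
flange: A = 150 × 32 = 4800.00, centroid at (75.00, 186.00).
ΣA = 7520.00 mm², ΣAX̄ = 564000.00 mm³, ΣAȲ = 1124000.00 mm³.
X̄ = 564000.00/7520.00 = 75.00 mm; Ȳ = 1124000.00/7520.00 = 149.47 mm.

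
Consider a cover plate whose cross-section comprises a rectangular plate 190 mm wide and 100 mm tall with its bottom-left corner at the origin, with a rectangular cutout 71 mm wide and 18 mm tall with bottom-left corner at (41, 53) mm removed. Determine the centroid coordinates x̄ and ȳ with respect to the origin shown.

x̄ = 96.33 mm, ȳ = 49.13 mm

plate: A = 190 × 100 = 19000.00, centroid at (95.00, 50.00).
hole: A = −(71 × 18) = -1278.00, centroid at (76.50, 62.00).
ΣA = 17722.00 mm², ΣAx̄ = 1707233.00 mm³, ΣAȳ = 870764.00 mm³.
x̄ = 1707233.00/17722.00 = 96.33 mm; ȳ = 870764.00/17722.00 = 49.13 mm.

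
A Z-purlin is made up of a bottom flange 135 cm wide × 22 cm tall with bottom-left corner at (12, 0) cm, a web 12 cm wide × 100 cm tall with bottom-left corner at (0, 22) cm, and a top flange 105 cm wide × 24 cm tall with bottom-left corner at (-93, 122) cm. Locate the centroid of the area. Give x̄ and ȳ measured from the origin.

x̄ = 21.11 cm, ȳ = 68.27 cm

Part | A | x̄ᵢ | ȳᵢ | A·x̄ᵢ | A·ȳᵢ
bottom flange | 2970.00 | 79.50 | 11.00 | 236115.00 | 32670.00
web | 1200.00 | 6.00 | 72.00 | 7200.00 | 86400.00
top flange | 2520.00 | -40.50 | 134.00 | -102060.00 | 337680.00
Σ | 6690.00 |  |  | 141255.00 | 456750.00
x̄ = 141255.00 / 6690.00 = 21.11 cm
ȳ = 456750.00 / 6690.00 = 68.27 cm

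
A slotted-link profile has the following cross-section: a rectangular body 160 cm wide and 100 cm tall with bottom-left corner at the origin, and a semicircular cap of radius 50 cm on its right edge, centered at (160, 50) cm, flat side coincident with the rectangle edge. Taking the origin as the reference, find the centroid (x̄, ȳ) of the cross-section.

x̄ = 99.95 cm, ȳ = 50.00 cm

Part | A | x̄ᵢ | ȳᵢ | A·x̄ᵢ | A·ȳᵢ
rectangular body | 16000.00 | 80.00 | 50.00 | 1280000.00 | 800000.00
semicircular end | 3926.99 | 181.22 | 50.00 | 711651.86 | 196349.54
Σ | 19926.99 |  |  | 1991651.86 | 996349.54
x̄ = 1991651.86 / 19926.99 = 99.95 cm
ȳ = 996349.54 / 19926.99 = 50.00 cm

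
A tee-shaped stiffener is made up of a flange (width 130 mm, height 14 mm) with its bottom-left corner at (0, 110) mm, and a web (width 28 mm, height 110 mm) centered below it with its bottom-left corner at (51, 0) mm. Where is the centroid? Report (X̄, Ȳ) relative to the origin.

web: A = 28 × 110 = 3080.00, centroid at (65.00, 55.00).
flange: A = 130 × 14 = 1820.00, centroid at (65.00, 117.00).
ΣA = 4900.00 mm²
ΣAX̄ = (3080.00)(65.00) + (1820.00)(65.00) = 318500.00 mm³
ΣAȲ = (3080.00)(55.00) + (1820.00)(117.00) = 382340.00 mm³
X̄ = 318500.00 / 4900.00 = 65.00 mm
Ȳ = 382340.00 / 4900.00 = 78.03 mm

X̄ = 65.00 mm, Ȳ = 78.03 mm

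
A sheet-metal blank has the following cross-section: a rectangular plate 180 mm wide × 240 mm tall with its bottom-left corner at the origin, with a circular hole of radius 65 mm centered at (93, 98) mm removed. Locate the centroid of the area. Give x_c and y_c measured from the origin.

x_c = 88.67 mm, y_c = 129.76 mm

Part | A | x̄ᵢ | ȳᵢ | A·x̄ᵢ | A·ȳᵢ
plate | 43200.00 | 90.00 | 120.00 | 3888000.00 | 5184000.00
hole | -13273.23 | 93.00 | 98.00 | -1234410.29 | -1300776.44
Σ | 29926.77 |  |  | 2653589.71 | 3883223.56
x_c = 2653589.71 / 29926.77 = 88.67 mm
y_c = 3883223.56 / 29926.77 = 129.76 mm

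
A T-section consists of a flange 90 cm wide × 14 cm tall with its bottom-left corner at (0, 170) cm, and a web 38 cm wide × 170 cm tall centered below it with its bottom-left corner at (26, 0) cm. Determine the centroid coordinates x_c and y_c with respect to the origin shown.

x_c = 45.00 cm, y_c = 100.02 cm

web: A = 38 × 170 = 6460.00, centroid at (45.00, 85.00).
flange: A = 90 × 14 = 1260.00, centroid at (45.00, 177.00).
ΣA = 7720.00 cm², ΣAx_c = 347400.00 cm³, ΣAy_c = 772120.00 cm³.
x_c = 347400.00/7720.00 = 45.00 cm; y_c = 772120.00/7720.00 = 100.02 cm.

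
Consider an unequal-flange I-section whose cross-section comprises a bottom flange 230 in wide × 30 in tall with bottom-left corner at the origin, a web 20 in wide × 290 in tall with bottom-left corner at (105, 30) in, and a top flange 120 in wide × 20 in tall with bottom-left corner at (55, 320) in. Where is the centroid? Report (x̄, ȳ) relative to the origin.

x̄ = 115.00 in, ȳ = 126.52 in

bottom flange: A = 230 × 30 = 6900.00, centroid at (115.00, 15.00).
web: A = 20 × 290 = 5800.00, centroid at (115.00, 175.00).
top flange: A = 120 × 20 = 2400.00, centroid at (115.00, 330.00).
ΣA = 15100.00 in²
ΣAx̄ = (6900.00)(115.00) + (5800.00)(115.00) + (2400.00)(115.00) = 1736500.00 in³
ΣAȳ = (6900.00)(15.00) + (5800.00)(175.00) + (2400.00)(330.00) = 1910500.00 in³
x̄ = 1736500.00 / 15100.00 = 115.00 in
ȳ = 1910500.00 / 15100.00 = 126.52 in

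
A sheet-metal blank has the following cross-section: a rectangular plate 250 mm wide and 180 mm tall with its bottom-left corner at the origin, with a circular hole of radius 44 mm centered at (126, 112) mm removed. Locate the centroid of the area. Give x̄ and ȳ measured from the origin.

Part | A | x̄ᵢ | ȳᵢ | A·x̄ᵢ | A·ȳᵢ
plate | 45000.00 | 125.00 | 90.00 | 5625000.00 | 4050000.00
hole | -6082.12 | 126.00 | 112.00 | -766347.55 | -681197.82
Σ | 38917.88 |  |  | 4858652.45 | 3368802.18
x̄ = 4858652.45 / 38917.88 = 124.84 mm
ȳ = 3368802.18 / 38917.88 = 86.56 mm

x̄ = 124.84 mm, ȳ = 86.56 mm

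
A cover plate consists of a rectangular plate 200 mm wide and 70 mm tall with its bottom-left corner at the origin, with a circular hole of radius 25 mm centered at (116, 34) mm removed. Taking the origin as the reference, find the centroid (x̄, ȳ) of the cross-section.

x̄ = 97.39 mm, ȳ = 35.16 mm

plate: A = 200 × 70 = 14000.00, centroid at (100.00, 35.00).
hole: A = −π·25² = -1963.50, centroid at (116.00, 34.00).
ΣA = 12036.50 mm², ΣAx̄ = 1172234.53 mm³, ΣAȳ = 423241.16 mm³.
x̄ = 1172234.53/12036.50 = 97.39 mm; ȳ = 423241.16/12036.50 = 35.16 mm.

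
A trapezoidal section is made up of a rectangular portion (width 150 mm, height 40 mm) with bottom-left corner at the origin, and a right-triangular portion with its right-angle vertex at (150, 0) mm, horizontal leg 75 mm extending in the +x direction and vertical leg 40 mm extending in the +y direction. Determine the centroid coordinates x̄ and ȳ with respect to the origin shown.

Part | A | x̄ᵢ | ȳᵢ | A·x̄ᵢ | A·ȳᵢ
rectangular portion | 6000.00 | 75.00 | 20.00 | 450000.00 | 120000.00
triangular portion | 1500.00 | 175.00 | 13.33 | 262500.00 | 20000.00
Σ | 7500.00 |  |  | 712500.00 | 140000.00
x̄ = 712500.00 / 7500.00 = 95.00 mm
ȳ = 140000.00 / 7500.00 = 18.67 mm

x̄ = 95.00 mm, ȳ = 18.67 mm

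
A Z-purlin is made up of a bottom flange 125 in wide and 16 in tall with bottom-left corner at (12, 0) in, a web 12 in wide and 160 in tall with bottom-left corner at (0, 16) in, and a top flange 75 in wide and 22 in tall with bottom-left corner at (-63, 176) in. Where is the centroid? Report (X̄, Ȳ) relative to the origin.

bottom flange: A = 125 × 16 = 2000.00, centroid at (74.50, 8.00).
web: A = 12 × 160 = 1920.00, centroid at (6.00, 96.00).
top flange: A = 75 × 22 = 1650.00, centroid at (-25.50, 187.00).
ΣA = 5570.00 in²
ΣAX̄ = (2000.00)(74.50) + (1920.00)(6.00) + (1650.00)(-25.50) = 118445.00 in³
ΣAȲ = (2000.00)(8.00) + (1920.00)(96.00) + (1650.00)(187.00) = 508870.00 in³
X̄ = 118445.00 / 5570.00 = 21.26 in
Ȳ = 508870.00 / 5570.00 = 91.36 in

X̄ = 21.26 in, Ȳ = 91.36 in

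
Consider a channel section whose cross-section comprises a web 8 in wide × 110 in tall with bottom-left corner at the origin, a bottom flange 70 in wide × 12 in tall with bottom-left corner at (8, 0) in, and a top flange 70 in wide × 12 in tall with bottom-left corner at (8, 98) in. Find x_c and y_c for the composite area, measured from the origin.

Part | A | x̄ᵢ | ȳᵢ | A·x̄ᵢ | A·ȳᵢ
web | 880.00 | 4.00 | 55.00 | 3520.00 | 48400.00
bottom flange | 840.00 | 43.00 | 6.00 | 36120.00 | 5040.00
top flange | 840.00 | 43.00 | 104.00 | 36120.00 | 87360.00
Σ | 2560.00 |  |  | 75760.00 | 140800.00
x_c = 75760.00 / 2560.00 = 29.59 in
y_c = 140800.00 / 2560.00 = 55.00 in

x_c = 29.59 in, y_c = 55.00 in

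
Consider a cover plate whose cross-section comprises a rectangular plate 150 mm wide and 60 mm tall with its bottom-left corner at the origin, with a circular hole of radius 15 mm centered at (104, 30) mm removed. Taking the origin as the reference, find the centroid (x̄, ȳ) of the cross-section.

Part | A | x̄ᵢ | ȳᵢ | A·x̄ᵢ | A·ȳᵢ
plate | 9000.00 | 75.00 | 30.00 | 675000.00 | 270000.00
hole | -706.86 | 104.00 | 30.00 | -73513.27 | -21205.75
Σ | 8293.14 |  |  | 601486.73 | 248794.25
x̄ = 601486.73 / 8293.14 = 72.53 mm
ȳ = 248794.25 / 8293.14 = 30.00 mm

x̄ = 72.53 mm, ȳ = 30.00 mm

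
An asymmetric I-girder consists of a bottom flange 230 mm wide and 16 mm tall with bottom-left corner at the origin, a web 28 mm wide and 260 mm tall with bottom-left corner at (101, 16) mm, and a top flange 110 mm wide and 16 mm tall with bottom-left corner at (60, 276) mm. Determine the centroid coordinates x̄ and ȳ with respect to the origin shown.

bottom flange: A = 230 × 16 = 3680.00, centroid at (115.00, 8.00).
web: A = 28 × 260 = 7280.00, centroid at (115.00, 146.00).
top flange: A = 110 × 16 = 1760.00, centroid at (115.00, 284.00).
ΣA = 12720.00 mm², ΣAx̄ = 1462800.00 mm³, ΣAȳ = 1592160.00 mm³.
x̄ = 1462800.00/12720.00 = 115.00 mm; ȳ = 1592160.00/12720.00 = 125.17 mm.

x̄ = 115.00 mm, ȳ = 125.17 mm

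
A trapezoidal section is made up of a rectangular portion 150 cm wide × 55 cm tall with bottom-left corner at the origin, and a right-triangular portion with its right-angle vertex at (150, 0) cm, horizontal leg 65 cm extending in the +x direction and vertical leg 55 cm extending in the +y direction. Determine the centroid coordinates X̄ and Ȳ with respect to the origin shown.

X̄ = 92.21 cm, Ȳ = 25.87 cm

rectangular portion: A = 150 × 55 = 8250.00, centroid at (75.00, 27.50).
triangular portion: A = ½·65·55 = 1787.50, centroid at (171.67, 18.33).
ΣA = 10037.50 cm², ΣAX̄ = 925604.17 cm³, ΣAȲ = 259645.83 cm³.
X̄ = 925604.17/10037.50 = 92.21 cm; Ȳ = 259645.83/10037.50 = 25.87 cm.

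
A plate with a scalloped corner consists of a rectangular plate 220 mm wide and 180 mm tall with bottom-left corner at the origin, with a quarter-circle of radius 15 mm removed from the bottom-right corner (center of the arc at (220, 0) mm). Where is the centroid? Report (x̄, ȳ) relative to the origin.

x̄ = 109.54 mm, ȳ = 90.37 mm

plate: A = 220 × 180 = 39600.00, centroid at (110.00, 90.00).
removed quarter-circle: A = −¼π·15² = -176.71, centroid at (213.63, 6.37).
ΣA = 39423.29 mm²
ΣAx̄ = (39600.00)(110.00) + (-176.71)(213.63) = 4318247.79 mm³
ΣAȳ = (39600.00)(90.00) + (-176.71)(6.37) = 3562875.00 mm³
x̄ = 4318247.79 / 39423.29 = 109.54 mm
ȳ = 3562875.00 / 39423.29 = 90.37 mm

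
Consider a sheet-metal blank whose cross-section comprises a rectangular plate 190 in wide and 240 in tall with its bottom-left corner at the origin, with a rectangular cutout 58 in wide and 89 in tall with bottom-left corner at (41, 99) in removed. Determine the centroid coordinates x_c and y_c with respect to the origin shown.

plate: A = 190 × 240 = 45600.00, centroid at (95.00, 120.00).
hole: A = −(58 × 89) = -5162.00, centroid at (70.00, 143.50).
ΣA = 40438.00 in², ΣAx_c = 3970660.00 in³, ΣAy_c = 4731253.00 in³.
x_c = 3970660.00/40438.00 = 98.19 in; y_c = 4731253.00/40438.00 = 117.00 in.

x_c = 98.19 in, y_c = 117.00 in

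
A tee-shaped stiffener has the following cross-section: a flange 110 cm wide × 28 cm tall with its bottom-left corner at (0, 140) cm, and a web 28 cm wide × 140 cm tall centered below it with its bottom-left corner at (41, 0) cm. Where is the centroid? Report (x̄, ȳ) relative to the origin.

web: A = 28 × 140 = 3920.00, centroid at (55.00, 70.00).
flange: A = 110 × 28 = 3080.00, centroid at (55.00, 154.00).
ΣA = 7000.00 cm²
ΣAx̄ = (3920.00)(55.00) + (3080.00)(55.00) = 385000.00 cm³
ΣAȳ = (3920.00)(70.00) + (3080.00)(154.00) = 748720.00 cm³
x̄ = 385000.00 / 7000.00 = 55.00 cm
ȳ = 748720.00 / 7000.00 = 106.96 cm

x̄ = 55.00 cm, ȳ = 106.96 cm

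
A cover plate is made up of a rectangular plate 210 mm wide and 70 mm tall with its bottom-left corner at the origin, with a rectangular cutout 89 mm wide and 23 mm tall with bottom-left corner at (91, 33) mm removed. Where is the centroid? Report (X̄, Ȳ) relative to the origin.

X̄ = 100.07 mm, Ȳ = 33.46 mm

plate: A = 210 × 70 = 14700.00, centroid at (105.00, 35.00).
hole: A = −(89 × 23) = -2047.00, centroid at (135.50, 44.50).
ΣA = 12653.00 mm², ΣAX̄ = 1266131.50 mm³, ΣAȲ = 423408.50 mm³.
X̄ = 1266131.50/12653.00 = 100.07 mm; Ȳ = 423408.50/12653.00 = 33.46 mm.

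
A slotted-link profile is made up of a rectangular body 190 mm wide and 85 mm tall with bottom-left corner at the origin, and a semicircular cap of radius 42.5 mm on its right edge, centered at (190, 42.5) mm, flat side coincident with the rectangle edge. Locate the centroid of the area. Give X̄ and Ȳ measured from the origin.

rectangular body: A = 190 × 85 = 16150.00, centroid at (95.00, 42.50).
semicircular end: A = ½π·42.5² = 2837.25, centroid at (208.04, 42.50).
ΣA = 18987.25 mm²
ΣAX̄ = (16150.00)(95.00) + (2837.25)(208.04) = 2124504.75 mm³
ΣAȲ = (16150.00)(42.50) + (2837.25)(42.50) = 806958.16 mm³
X̄ = 2124504.75 / 18987.25 = 111.89 mm
Ȳ = 806958.16 / 18987.25 = 42.50 mm

X̄ = 111.89 mm, Ȳ = 42.50 mm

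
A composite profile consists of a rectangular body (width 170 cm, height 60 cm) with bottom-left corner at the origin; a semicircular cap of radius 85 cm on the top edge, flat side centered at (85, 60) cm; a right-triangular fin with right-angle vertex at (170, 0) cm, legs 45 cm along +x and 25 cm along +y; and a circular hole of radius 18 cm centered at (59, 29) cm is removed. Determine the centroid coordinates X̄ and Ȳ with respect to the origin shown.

Part | A | x̄ᵢ | ȳᵢ | A·x̄ᵢ | A·ȳᵢ
rectangular body | 10200.00 | 85.00 | 30.00 | 867000.00 | 306000.00
semicircular top | 11349.00 | 85.00 | 96.08 | 964665.29 | 1090356.87
triangular fin | 562.50 | 185.00 | 8.33 | 104062.50 | 4687.50
hole | -1017.88 | 59.00 | 29.00 | -60054.69 | -29518.40
Σ | 21093.63 |  |  | 1875673.11 | 1371525.97
X̄ = 1875673.11 / 21093.63 = 88.92 cm
Ȳ = 1371525.97 / 21093.63 = 65.02 cm

X̄ = 88.92 cm, Ȳ = 65.02 cm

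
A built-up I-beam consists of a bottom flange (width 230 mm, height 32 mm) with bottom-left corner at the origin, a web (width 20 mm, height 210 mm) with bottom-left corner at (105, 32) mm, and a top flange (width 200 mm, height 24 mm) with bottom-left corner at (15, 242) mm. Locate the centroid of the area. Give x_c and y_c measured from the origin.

bottom flange: A = 230 × 32 = 7360.00, centroid at (115.00, 16.00).
web: A = 20 × 210 = 4200.00, centroid at (115.00, 137.00).
top flange: A = 200 × 24 = 4800.00, centroid at (115.00, 254.00).
ΣA = 16360.00 mm², ΣAx_c = 1881400.00 mm³, ΣAy_c = 1912360.00 mm³.
x_c = 1881400.00/16360.00 = 115.00 mm; y_c = 1912360.00/16360.00 = 116.89 mm.

x_c = 115.00 mm, y_c = 116.89 mm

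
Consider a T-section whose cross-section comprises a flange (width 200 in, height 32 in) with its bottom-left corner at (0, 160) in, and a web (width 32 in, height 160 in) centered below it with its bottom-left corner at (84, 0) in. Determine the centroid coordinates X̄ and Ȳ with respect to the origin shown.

web: A = 32 × 160 = 5120.00, centroid at (100.00, 80.00).
flange: A = 200 × 32 = 6400.00, centroid at (100.00, 176.00).
ΣA = 11520.00 in²
ΣAX̄ = (5120.00)(100.00) + (6400.00)(100.00) = 1152000.00 in³
ΣAȲ = (5120.00)(80.00) + (6400.00)(176.00) = 1536000.00 in³
X̄ = 1152000.00 / 11520.00 = 100.00 in
Ȳ = 1536000.00 / 11520.00 = 133.33 in

X̄ = 100.00 in, Ȳ = 133.33 in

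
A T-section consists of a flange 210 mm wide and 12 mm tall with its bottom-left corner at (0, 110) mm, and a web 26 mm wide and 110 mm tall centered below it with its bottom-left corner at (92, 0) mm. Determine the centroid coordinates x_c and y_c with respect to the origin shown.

Part | A | x̄ᵢ | ȳᵢ | A·x̄ᵢ | A·ȳᵢ
web | 2860.00 | 105.00 | 55.00 | 300300.00 | 157300.00
flange | 2520.00 | 105.00 | 116.00 | 264600.00 | 292320.00
Σ | 5380.00 |  |  | 564900.00 | 449620.00
x_c = 564900.00 / 5380.00 = 105.00 mm
y_c = 449620.00 / 5380.00 = 83.57 mm

x_c = 105.00 mm, y_c = 83.57 mm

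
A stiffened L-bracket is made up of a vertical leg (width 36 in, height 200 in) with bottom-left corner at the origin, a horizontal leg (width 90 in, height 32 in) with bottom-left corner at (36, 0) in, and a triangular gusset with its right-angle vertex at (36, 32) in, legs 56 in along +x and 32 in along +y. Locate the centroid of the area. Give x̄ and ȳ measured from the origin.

x̄ = 37.52 in, ȳ = 73.28 in

vertical leg: A = 36 × 200 = 7200.00, centroid at (18.00, 100.00).
horizontal leg: A = 90 × 32 = 2880.00, centroid at (81.00, 16.00).
gusset: A = ½·56·32 = 896.00, centroid at (54.67, 42.67).
ΣA = 10976.00 in², ΣAx̄ = 411861.33 in³, ΣAȳ = 804309.33 in³.
x̄ = 411861.33/10976.00 = 37.52 in; ȳ = 804309.33/10976.00 = 73.28 in.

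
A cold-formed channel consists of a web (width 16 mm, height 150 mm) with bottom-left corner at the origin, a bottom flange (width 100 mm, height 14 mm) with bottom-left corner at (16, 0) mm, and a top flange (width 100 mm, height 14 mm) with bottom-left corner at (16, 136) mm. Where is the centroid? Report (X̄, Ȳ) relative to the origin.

X̄ = 39.23 mm, Ȳ = 75.00 mm

web: A = 16 × 150 = 2400.00, centroid at (8.00, 75.00).
bottom flange: A = 100 × 14 = 1400.00, centroid at (66.00, 7.00).
top flange: A = 100 × 14 = 1400.00, centroid at (66.00, 143.00).
ΣA = 5200.00 mm²
ΣAX̄ = (2400.00)(8.00) + (1400.00)(66.00) + (1400.00)(66.00) = 204000.00 mm³
ΣAȲ = (2400.00)(75.00) + (1400.00)(7.00) + (1400.00)(143.00) = 390000.00 mm³
X̄ = 204000.00 / 5200.00 = 39.23 mm
Ȳ = 390000.00 / 5200.00 = 75.00 mm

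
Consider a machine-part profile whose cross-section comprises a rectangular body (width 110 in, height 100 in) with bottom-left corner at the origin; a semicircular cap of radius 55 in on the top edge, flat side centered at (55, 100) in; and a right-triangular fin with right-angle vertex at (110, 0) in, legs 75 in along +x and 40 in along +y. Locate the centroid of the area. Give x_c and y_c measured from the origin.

rectangular body: A = 110 × 100 = 11000.00, centroid at (55.00, 50.00).
semicircular top: A = ½π·55² = 4751.66, centroid at (55.00, 123.34).
triangular fin: A = ½·75·40 = 1500.00, centroid at (135.00, 13.33).
ΣA = 17251.66 in²
ΣAx_c = (11000.00)(55.00) + (4751.66)(55.00) + (1500.00)(135.00) = 1068841.24 in³
ΣAy_c = (11000.00)(50.00) + (4751.66)(123.34) + (1500.00)(13.33) = 1156082.56 in³
x_c = 1068841.24 / 17251.66 = 61.96 in
y_c = 1156082.56 / 17251.66 = 67.01 in

x_c = 61.96 in, y_c = 67.01 in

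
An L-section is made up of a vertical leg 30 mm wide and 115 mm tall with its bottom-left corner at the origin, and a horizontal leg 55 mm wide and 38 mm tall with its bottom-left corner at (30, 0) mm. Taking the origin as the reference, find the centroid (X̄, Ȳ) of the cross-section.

vertical leg: A = 30 × 115 = 3450.00, centroid at (15.00, 57.50).
horizontal leg: A = 55 × 38 = 2090.00, centroid at (57.50, 19.00).
ΣA = 5540.00 mm²
ΣAX̄ = (3450.00)(15.00) + (2090.00)(57.50) = 171925.00 mm³
ΣAȲ = (3450.00)(57.50) + (2090.00)(19.00) = 238085.00 mm³
X̄ = 171925.00 / 5540.00 = 31.03 mm
Ȳ = 238085.00 / 5540.00 = 42.98 mm

X̄ = 31.03 mm, Ȳ = 42.98 mm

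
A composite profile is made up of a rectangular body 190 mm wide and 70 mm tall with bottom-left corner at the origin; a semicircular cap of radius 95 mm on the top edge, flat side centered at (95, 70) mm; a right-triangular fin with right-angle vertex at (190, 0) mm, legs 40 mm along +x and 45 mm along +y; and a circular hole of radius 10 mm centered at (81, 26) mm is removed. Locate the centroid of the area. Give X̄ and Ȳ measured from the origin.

X̄ = 98.63 mm, Ȳ = 72.51 mm

Part | A | x̄ᵢ | ȳᵢ | A·x̄ᵢ | A·ȳᵢ
rectangular body | 13300.00 | 95.00 | 35.00 | 1263500.00 | 465500.00
semicircular top | 14176.44 | 95.00 | 110.32 | 1346761.50 | 1563933.91
triangular fin | 900.00 | 203.33 | 15.00 | 183000.00 | 13500.00
hole | -314.16 | 81.00 | 26.00 | -25446.90 | -8168.14
Σ | 28062.28 |  |  | 2767814.60 | 2034765.77
X̄ = 2767814.60 / 28062.28 = 98.63 mm
Ȳ = 2034765.77 / 28062.28 = 72.51 mm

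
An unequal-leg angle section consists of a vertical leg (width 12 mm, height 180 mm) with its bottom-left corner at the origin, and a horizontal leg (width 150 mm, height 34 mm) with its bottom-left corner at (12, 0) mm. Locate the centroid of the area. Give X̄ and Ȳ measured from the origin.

X̄ = 62.90 mm, Ȳ = 38.72 mm

vertical leg: A = 12 × 180 = 2160.00, centroid at (6.00, 90.00).
horizontal leg: A = 150 × 34 = 5100.00, centroid at (87.00, 17.00).
ΣA = 7260.00 mm², ΣAX̄ = 456660.00 mm³, ΣAȲ = 281100.00 mm³.
X̄ = 456660.00/7260.00 = 62.90 mm; Ȳ = 281100.00/7260.00 = 38.72 mm.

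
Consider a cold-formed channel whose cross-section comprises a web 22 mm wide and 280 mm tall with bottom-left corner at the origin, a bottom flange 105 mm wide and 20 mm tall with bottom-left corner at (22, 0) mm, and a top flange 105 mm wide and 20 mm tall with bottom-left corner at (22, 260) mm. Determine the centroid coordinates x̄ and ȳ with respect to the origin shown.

Part | A | x̄ᵢ | ȳᵢ | A·x̄ᵢ | A·ȳᵢ
web | 6160.00 | 11.00 | 140.00 | 67760.00 | 862400.00
bottom flange | 2100.00 | 74.50 | 10.00 | 156450.00 | 21000.00
top flange | 2100.00 | 74.50 | 270.00 | 156450.00 | 567000.00
Σ | 10360.00 |  |  | 380660.00 | 1450400.00
x̄ = 380660.00 / 10360.00 = 36.74 mm
ȳ = 1450400.00 / 10360.00 = 140.00 mm

x̄ = 36.74 mm, ȳ = 140.00 mm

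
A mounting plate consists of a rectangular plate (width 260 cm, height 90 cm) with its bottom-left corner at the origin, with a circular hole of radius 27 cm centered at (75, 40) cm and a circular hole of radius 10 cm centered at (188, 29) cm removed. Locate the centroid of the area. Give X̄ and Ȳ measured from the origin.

plate: A = 260 × 90 = 23400.00, centroid at (130.00, 45.00).
hole 1: A = −π·27² = -2290.22, centroid at (75.00, 40.00).
hole 2: A = −π·10² = -314.16, centroid at (188.00, 29.00).
ΣA = 20795.62 cm²
ΣAX̄ = (23400.00)(130.00) + (-2290.22)(75.00) + (-314.16)(188.00) = 2811171.48 cm³
ΣAȲ = (23400.00)(45.00) + (-2290.22)(40.00) + (-314.16)(29.00) = 952280.54 cm³
X̄ = 2811171.48 / 20795.62 = 135.18 cm
Ȳ = 952280.54 / 20795.62 = 45.79 cm

X̄ = 135.18 cm, Ȳ = 45.79 cm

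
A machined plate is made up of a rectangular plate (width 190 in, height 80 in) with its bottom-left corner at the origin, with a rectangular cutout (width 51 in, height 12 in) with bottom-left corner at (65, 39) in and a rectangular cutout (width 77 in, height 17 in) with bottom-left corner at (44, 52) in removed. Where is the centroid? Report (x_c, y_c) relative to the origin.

Part | A | x̄ᵢ | ȳᵢ | A·x̄ᵢ | A·ȳᵢ
plate | 15200.00 | 95.00 | 40.00 | 1444000.00 | 608000.00
hole 1 | -612.00 | 90.50 | 45.00 | -55386.00 | -27540.00
hole 2 | -1309.00 | 82.50 | 60.50 | -107992.50 | -79194.50
Σ | 13279.00 |  |  | 1280621.50 | 501265.50
x_c = 1280621.50 / 13279.00 = 96.44 in
y_c = 501265.50 / 13279.00 = 37.75 in

x_c = 96.44 in, y_c = 37.75 in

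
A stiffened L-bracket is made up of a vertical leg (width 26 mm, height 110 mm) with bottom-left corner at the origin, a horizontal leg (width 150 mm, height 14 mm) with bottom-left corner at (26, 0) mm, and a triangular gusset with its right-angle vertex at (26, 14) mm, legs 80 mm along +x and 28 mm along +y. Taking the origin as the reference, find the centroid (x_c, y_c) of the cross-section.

x_c = 50.70 mm, y_c = 32.59 mm

vertical leg: A = 26 × 110 = 2860.00, centroid at (13.00, 55.00).
horizontal leg: A = 150 × 14 = 2100.00, centroid at (101.00, 7.00).
gusset: A = ½·80·28 = 1120.00, centroid at (52.67, 23.33).
ΣA = 6080.00 mm²
ΣAx_c = (2860.00)(13.00) + (2100.00)(101.00) + (1120.00)(52.67) = 308266.67 mm³
ΣAy_c = (2860.00)(55.00) + (2100.00)(7.00) + (1120.00)(23.33) = 198133.33 mm³
x_c = 308266.67 / 6080.00 = 50.70 mm
y_c = 198133.33 / 6080.00 = 32.59 mm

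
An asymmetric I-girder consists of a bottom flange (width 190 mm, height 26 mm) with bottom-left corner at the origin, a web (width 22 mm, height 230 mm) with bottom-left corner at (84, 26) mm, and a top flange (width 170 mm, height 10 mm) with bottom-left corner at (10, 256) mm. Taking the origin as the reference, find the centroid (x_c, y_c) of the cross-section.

x_c = 95.00 mm, y_c = 104.39 mm

bottom flange: A = 190 × 26 = 4940.00, centroid at (95.00, 13.00).
web: A = 22 × 230 = 5060.00, centroid at (95.00, 141.00).
top flange: A = 170 × 10 = 1700.00, centroid at (95.00, 261.00).
ΣA = 11700.00 mm²
ΣAx_c = (4940.00)(95.00) + (5060.00)(95.00) + (1700.00)(95.00) = 1111500.00 mm³
ΣAy_c = (4940.00)(13.00) + (5060.00)(141.00) + (1700.00)(261.00) = 1221380.00 mm³
x_c = 1111500.00 / 11700.00 = 95.00 mm
y_c = 1221380.00 / 11700.00 = 104.39 mm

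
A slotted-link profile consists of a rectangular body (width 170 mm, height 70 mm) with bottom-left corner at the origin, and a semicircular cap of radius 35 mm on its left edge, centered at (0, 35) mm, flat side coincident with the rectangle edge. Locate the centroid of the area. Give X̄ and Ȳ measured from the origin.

Part | A | x̄ᵢ | ȳᵢ | A·x̄ᵢ | A·ȳᵢ
rectangular body | 11900.00 | 85.00 | 35.00 | 1011500.00 | 416500.00
semicircular end | 1924.23 | -14.85 | 35.00 | -28583.33 | 67347.89
Σ | 13824.23 |  |  | 982916.67 | 483847.89
X̄ = 982916.67 / 13824.23 = 71.10 mm
Ȳ = 483847.89 / 13824.23 = 35.00 mm

X̄ = 71.10 mm, Ȳ = 35.00 mm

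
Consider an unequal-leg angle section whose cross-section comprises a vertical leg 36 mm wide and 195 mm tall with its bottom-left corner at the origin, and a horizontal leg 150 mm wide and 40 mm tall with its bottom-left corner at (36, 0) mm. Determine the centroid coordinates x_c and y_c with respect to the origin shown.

x_c = 60.86 mm, y_c = 61.79 mm

vertical leg: A = 36 × 195 = 7020.00, centroid at (18.00, 97.50).
horizontal leg: A = 150 × 40 = 6000.00, centroid at (111.00, 20.00).
ΣA = 13020.00 mm²
ΣAx_c = (7020.00)(18.00) + (6000.00)(111.00) = 792360.00 mm³
ΣAy_c = (7020.00)(97.50) + (6000.00)(20.00) = 804450.00 mm³
x_c = 792360.00 / 13020.00 = 60.86 mm
y_c = 804450.00 / 13020.00 = 61.79 mm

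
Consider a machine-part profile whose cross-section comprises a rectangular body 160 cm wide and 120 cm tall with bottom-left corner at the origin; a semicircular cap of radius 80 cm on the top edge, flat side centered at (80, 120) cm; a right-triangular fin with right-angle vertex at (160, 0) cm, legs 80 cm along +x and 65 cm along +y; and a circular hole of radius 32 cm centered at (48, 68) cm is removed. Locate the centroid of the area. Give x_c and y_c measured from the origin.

rectangular body: A = 160 × 120 = 19200.00, centroid at (80.00, 60.00).
semicircular top: A = ½π·80² = 10053.10, centroid at (80.00, 153.95).
triangular fin: A = ½·80·65 = 2600.00, centroid at (186.67, 21.67).
hole: A = −π·32² = -3216.99, centroid at (48.00, 68.00).
ΣA = 28636.11 cm²
ΣAx_c = (19200.00)(80.00) + (10053.10)(80.00) + (2600.00)(186.67) + (-3216.99)(48.00) = 2671165.49 cm³
ΣAy_c = (19200.00)(60.00) + (10053.10)(153.95) + (2600.00)(21.67) + (-3216.99)(68.00) = 2537282.87 cm³
x_c = 2671165.49 / 28636.11 = 93.28 cm
y_c = 2537282.87 / 28636.11 = 88.60 cm

x_c = 93.28 cm, y_c = 88.60 cm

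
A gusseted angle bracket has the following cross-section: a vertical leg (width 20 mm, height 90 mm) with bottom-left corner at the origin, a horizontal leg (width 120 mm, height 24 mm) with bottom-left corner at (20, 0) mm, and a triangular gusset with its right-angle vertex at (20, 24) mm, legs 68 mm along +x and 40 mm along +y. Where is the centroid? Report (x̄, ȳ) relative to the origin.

vertical leg: A = 20 × 90 = 1800.00, centroid at (10.00, 45.00).
horizontal leg: A = 120 × 24 = 2880.00, centroid at (80.00, 12.00).
gusset: A = ½·68·40 = 1360.00, centroid at (42.67, 37.33).
ΣA = 6040.00 mm²
ΣAx̄ = (1800.00)(10.00) + (2880.00)(80.00) + (1360.00)(42.67) = 306426.67 mm³
ΣAȳ = (1800.00)(45.00) + (2880.00)(12.00) + (1360.00)(37.33) = 166333.33 mm³
x̄ = 306426.67 / 6040.00 = 50.73 mm
ȳ = 166333.33 / 6040.00 = 27.54 mm

x̄ = 50.73 mm, ȳ = 27.54 mm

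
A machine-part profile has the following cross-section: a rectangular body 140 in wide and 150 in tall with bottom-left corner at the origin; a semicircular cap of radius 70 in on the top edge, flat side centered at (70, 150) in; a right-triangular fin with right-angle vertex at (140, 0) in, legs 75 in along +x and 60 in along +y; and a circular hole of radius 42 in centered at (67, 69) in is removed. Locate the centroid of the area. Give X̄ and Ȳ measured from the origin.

X̄ = 79.07 in, Ȳ = 103.16 in

rectangular body: A = 140 × 150 = 21000.00, centroid at (70.00, 75.00).
semicircular top: A = ½π·70² = 7696.90, centroid at (70.00, 179.71).
triangular fin: A = ½·75·60 = 2250.00, centroid at (165.00, 20.00).
hole: A = −π·42² = -5541.77, centroid at (67.00, 69.00).
ΣA = 25405.13 in²
ΣAX̄ = (21000.00)(70.00) + (7696.90)(70.00) + (2250.00)(165.00) + (-5541.77)(67.00) = 2008734.59 in³
ΣAȲ = (21000.00)(75.00) + (7696.90)(179.71) + (2250.00)(20.00) + (-5541.77)(69.00) = 2620819.88 in³
X̄ = 2008734.59 / 25405.13 = 79.07 in
Ȳ = 2620819.88 / 25405.13 = 103.16 in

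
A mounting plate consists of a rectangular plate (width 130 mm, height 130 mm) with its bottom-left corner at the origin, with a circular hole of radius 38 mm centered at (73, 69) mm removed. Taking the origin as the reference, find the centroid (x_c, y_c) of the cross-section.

x_c = 62.06 mm, y_c = 63.53 mm

plate: A = 130 × 130 = 16900.00, centroid at (65.00, 65.00).
hole: A = −π·38² = -4536.46, centroid at (73.00, 69.00).
ΣA = 12363.54 mm², ΣAx_c = 767338.44 mm³, ΣAy_c = 785484.27 mm³.
x_c = 767338.44/12363.54 = 62.06 mm; y_c = 785484.27/12363.54 = 63.53 mm.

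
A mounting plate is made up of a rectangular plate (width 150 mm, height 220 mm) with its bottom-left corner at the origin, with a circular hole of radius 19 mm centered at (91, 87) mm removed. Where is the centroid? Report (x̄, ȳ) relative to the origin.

x̄ = 74.43 mm, ȳ = 110.82 mm

plate: A = 150 × 220 = 33000.00, centroid at (75.00, 110.00).
hole: A = −π·19² = -1134.11, centroid at (91.00, 87.00).
ΣA = 31865.89 mm², ΣAx̄ = 2371795.54 mm³, ΣAȳ = 3531332.00 mm³.
x̄ = 2371795.54/31865.89 = 74.43 mm; ȳ = 3531332.00/31865.89 = 110.82 mm.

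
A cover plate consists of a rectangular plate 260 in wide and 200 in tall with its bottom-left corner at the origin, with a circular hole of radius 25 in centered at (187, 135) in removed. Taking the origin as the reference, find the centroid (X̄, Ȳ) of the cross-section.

plate: A = 260 × 200 = 52000.00, centroid at (130.00, 100.00).
hole: A = −π·25² = -1963.50, centroid at (187.00, 135.00).
ΣA = 50036.50 in²
ΣAX̄ = (52000.00)(130.00) + (-1963.50)(187.00) = 6392826.36 in³
ΣAȲ = (52000.00)(100.00) + (-1963.50)(135.00) = 4934928.12 in³
X̄ = 6392826.36 / 50036.50 = 127.76 in
Ȳ = 4934928.12 / 50036.50 = 98.63 in

X̄ = 127.76 in, Ȳ = 98.63 in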